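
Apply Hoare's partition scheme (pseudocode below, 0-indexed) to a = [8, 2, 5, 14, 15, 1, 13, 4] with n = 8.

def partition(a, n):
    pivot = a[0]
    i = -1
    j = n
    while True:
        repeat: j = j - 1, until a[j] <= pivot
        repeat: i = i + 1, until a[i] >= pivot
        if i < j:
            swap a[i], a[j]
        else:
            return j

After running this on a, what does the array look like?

[4, 2, 5, 1, 15, 14, 13, 8]

pivot = a[0] = 8; i = -1, j = 8
j→7 (a[7]=4≤8), i→0 (a[0]=8≥8); i<j, swap → [4, 2, 5, 14, 15, 1, 13, 8]
j→5 (a[5]=1≤8), i→3 (a[3]=14≥8); i<j, swap → [4, 2, 5, 1, 15, 14, 13, 8]
j→3, i→4; i≥j, return j=3. a = [4, 2, 5, 1, 15, 14, 13, 8]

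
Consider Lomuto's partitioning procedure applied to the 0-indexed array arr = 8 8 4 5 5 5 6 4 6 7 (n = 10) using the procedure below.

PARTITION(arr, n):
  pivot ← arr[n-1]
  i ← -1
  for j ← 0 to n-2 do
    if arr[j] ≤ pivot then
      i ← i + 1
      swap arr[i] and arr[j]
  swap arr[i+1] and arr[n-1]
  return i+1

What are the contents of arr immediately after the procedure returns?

pivot = arr[9] = 7; i = -1
j=0: arr[0]=8 > 7 → no swap
j=1: arr[1]=8 > 7 → no swap
j=2: arr[2]=4 ≤ 7 → i=0, swap arr[0],arr[2] → 4 8 8 5 5 5 6 4 6 7
j=3: arr[3]=5 ≤ 7 → i=1, swap arr[1],arr[3] → 4 5 8 8 5 5 6 4 6 7
j=4: arr[4]=5 ≤ 7 → i=2, swap arr[2],arr[4] → 4 5 5 8 8 5 6 4 6 7
j=5: arr[5]=5 ≤ 7 → i=3, swap arr[3],arr[5] → 4 5 5 5 8 8 6 4 6 7
j=6: arr[6]=6 ≤ 7 → i=4, swap arr[4],arr[6] → 4 5 5 5 6 8 8 4 6 7
j=7: arr[7]=4 ≤ 7 → i=5, swap arr[5],arr[7] → 4 5 5 5 6 4 8 8 6 7
j=8: arr[8]=6 ≤ 7 → i=6, swap arr[6],arr[8] → 4 5 5 5 6 4 6 8 8 7
final swap arr[7],arr[9] → 4 5 5 5 6 4 6 7 8 8; return 7

4 5 5 5 6 4 6 7 8 8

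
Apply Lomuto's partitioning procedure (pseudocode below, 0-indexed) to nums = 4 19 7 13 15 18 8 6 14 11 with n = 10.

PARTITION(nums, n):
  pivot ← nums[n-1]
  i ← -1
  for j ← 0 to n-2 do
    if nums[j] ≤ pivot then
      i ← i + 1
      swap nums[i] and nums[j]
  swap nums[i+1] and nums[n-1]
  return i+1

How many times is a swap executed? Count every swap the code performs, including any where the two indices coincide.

pivot = nums[9] = 11; i = -1
j=0: nums[0]=4 ≤ 11 → i=0, swap nums[0],nums[0] (no change) → 4 19 7 13 15 18 8 6 14 11
j=1: nums[1]=19 > 11 → no swap
j=2: nums[2]=7 ≤ 11 → i=1, swap nums[1],nums[2] → 4 7 19 13 15 18 8 6 14 11
j=3: nums[3]=13 > 11 → no swap
j=4: nums[4]=15 > 11 → no swap
j=5: nums[5]=18 > 11 → no swap
j=6: nums[6]=8 ≤ 11 → i=2, swap nums[2],nums[6] → 4 7 8 13 15 18 19 6 14 11
j=7: nums[7]=6 ≤ 11 → i=3, swap nums[3],nums[7] → 4 7 8 6 15 18 19 13 14 11
j=8: nums[8]=14 > 11 → no swap
final swap nums[4],nums[9] → 4 7 8 6 11 18 19 13 14 15; return 4

5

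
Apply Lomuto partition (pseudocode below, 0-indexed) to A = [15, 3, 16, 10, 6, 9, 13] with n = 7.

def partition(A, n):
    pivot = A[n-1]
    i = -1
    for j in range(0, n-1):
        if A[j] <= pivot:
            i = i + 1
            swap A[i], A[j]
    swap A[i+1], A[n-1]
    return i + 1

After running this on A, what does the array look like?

[3, 10, 6, 9, 13, 15, 16]

pivot = A[6] = 13; i = -1
j=0: A[0]=15 > 13 → no swap
j=1: A[1]=3 ≤ 13 → i=0, swap A[0],A[1] → [3, 15, 16, 10, 6, 9, 13]
j=2: A[2]=16 > 13 → no swap
j=3: A[3]=10 ≤ 13 → i=1, swap A[1],A[3] → [3, 10, 16, 15, 6, 9, 13]
j=4: A[4]=6 ≤ 13 → i=2, swap A[2],A[4] → [3, 10, 6, 15, 16, 9, 13]
j=5: A[5]=9 ≤ 13 → i=3, swap A[3],A[5] → [3, 10, 6, 9, 16, 15, 13]
final swap A[4],A[6] → [3, 10, 6, 9, 13, 15, 16]; return 4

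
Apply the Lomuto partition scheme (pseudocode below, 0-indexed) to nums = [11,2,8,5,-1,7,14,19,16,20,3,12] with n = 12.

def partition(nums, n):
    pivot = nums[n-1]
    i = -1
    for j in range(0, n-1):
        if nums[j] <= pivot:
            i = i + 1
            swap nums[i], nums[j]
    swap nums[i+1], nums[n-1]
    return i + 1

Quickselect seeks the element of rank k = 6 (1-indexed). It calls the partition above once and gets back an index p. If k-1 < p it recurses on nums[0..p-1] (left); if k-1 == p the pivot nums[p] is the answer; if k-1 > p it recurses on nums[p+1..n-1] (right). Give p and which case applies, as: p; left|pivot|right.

pivot=12, i=-1
j=0: 11≤12, i=0, swap(0,0) ⇒ [11,2,8,5,-1,7,14,19,16,20,3,12]
j=1: 2≤12, i=1, swap(1,1) ⇒ [11,2,8,5,-1,7,14,19,16,20,3,12]
j=2: 8≤12, i=2, swap(2,2) ⇒ [11,2,8,5,-1,7,14,19,16,20,3,12]
j=3: 5≤12, i=3, swap(3,3) ⇒ [11,2,8,5,-1,7,14,19,16,20,3,12]
j=4: -1≤12, i=4, swap(4,4) ⇒ [11,2,8,5,-1,7,14,19,16,20,3,12]
j=5: 7≤12, i=5, swap(5,5) ⇒ [11,2,8,5,-1,7,14,19,16,20,3,12]
j=6: 14>12, skip
j=7: 19>12, skip
j=8: 16>12, skip
j=9: 20>12, skip
j=10: 3≤12, i=6, swap(6,10) ⇒ [11,2,8,5,-1,7,3,19,16,20,14,12]
swap(7,11) ⇒ [11,2,8,5,-1,7,3,12,16,20,14,19]; return 7
p = 7; k-1 = 5 < 7 ⇒ left

7; left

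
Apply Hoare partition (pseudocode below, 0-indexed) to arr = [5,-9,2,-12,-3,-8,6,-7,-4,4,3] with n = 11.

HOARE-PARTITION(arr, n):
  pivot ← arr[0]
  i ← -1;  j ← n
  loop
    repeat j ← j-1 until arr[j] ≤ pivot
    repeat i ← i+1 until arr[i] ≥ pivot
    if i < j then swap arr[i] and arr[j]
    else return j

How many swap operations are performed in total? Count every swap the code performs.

pivot = arr[0] = 5; i = -1, j = 11
j→10 (arr[10]=3≤5), i→0 (arr[0]=5≥5); i<j, swap → [3,-9,2,-12,-3,-8,6,-7,-4,4,5]
j→9 (arr[9]=4≤5), i→6 (arr[6]=6≥5); i<j, swap → [3,-9,2,-12,-3,-8,4,-7,-4,6,5]
j→8, i→9; i≥j, return j=8. arr = [3,-9,2,-12,-3,-8,4,-7,-4,6,5]

2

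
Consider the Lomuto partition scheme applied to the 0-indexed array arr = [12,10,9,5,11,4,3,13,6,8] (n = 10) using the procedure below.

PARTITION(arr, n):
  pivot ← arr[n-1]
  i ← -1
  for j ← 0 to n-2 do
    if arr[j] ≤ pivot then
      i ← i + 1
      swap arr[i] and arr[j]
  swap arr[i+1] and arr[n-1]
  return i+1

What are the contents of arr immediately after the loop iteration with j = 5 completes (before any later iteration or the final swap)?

pivot = arr[9] = 8; i = -1
j=0: arr[0]=12 > 8 → no swap
j=1: arr[1]=10 > 8 → no swap
j=2: arr[2]=9 > 8 → no swap
j=3: arr[3]=5 ≤ 8 → i=0, swap arr[0],arr[3] → [5,10,9,12,11,4,3,13,6,8]
j=4: arr[4]=11 > 8 → no swap
j=5: arr[5]=4 ≤ 8 → i=1, swap arr[1],arr[5] → [5,4,9,12,11,10,3,13,6,8]
(after j=5) arr = [5,4,9,12,11,10,3,13,6,8]

[5,4,9,12,11,10,3,13,6,8]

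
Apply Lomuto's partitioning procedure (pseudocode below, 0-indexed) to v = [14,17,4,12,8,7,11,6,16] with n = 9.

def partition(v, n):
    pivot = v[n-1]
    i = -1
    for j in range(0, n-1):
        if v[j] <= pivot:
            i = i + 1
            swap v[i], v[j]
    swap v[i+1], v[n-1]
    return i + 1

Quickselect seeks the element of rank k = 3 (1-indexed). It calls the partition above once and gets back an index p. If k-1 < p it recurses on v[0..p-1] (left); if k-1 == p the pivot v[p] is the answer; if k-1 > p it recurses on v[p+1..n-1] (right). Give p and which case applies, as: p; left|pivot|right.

7; left

pivot = v[8] = 16; i = -1
j=0: v[0]=14 ≤ 16 → i=0, swap v[0],v[0] (no change) → [14,17,4,12,8,7,11,6,16]
j=1: v[1]=17 > 16 → no swap
j=2: v[2]=4 ≤ 16 → i=1, swap v[1],v[2] → [14,4,17,12,8,7,11,6,16]
j=3: v[3]=12 ≤ 16 → i=2, swap v[2],v[3] → [14,4,12,17,8,7,11,6,16]
j=4: v[4]=8 ≤ 16 → i=3, swap v[3],v[4] → [14,4,12,8,17,7,11,6,16]
j=5: v[5]=7 ≤ 16 → i=4, swap v[4],v[5] → [14,4,12,8,7,17,11,6,16]
j=6: v[6]=11 ≤ 16 → i=5, swap v[5],v[6] → [14,4,12,8,7,11,17,6,16]
j=7: v[7]=6 ≤ 16 → i=6, swap v[6],v[7] → [14,4,12,8,7,11,6,17,16]
final swap v[7],v[8] → [14,4,12,8,7,11,6,16,17]; return 7
p = 7; k-1 = 2 < 7 ⇒ left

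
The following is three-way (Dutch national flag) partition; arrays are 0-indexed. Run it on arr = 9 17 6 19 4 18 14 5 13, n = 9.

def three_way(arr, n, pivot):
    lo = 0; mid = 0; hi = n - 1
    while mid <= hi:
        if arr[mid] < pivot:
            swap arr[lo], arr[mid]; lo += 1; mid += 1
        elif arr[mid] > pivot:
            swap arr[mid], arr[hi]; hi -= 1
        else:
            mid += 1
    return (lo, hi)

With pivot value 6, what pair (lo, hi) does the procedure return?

lo=0 mid=0 hi=8
9>6: swap(0,8), hi=7 ⇒ 13 17 6 19 4 18 14 5 9
13>6: swap(0,7), hi=6 ⇒ 5 17 6 19 4 18 14 13 9
5<6: swap(0,0), lo=1 mid=1 ⇒ 5 17 6 19 4 18 14 13 9
17>6: swap(1,6), hi=5 ⇒ 5 14 6 19 4 18 17 13 9
14>6: swap(1,5), hi=4 ⇒ 5 18 6 19 4 14 17 13 9
18>6: swap(1,4), hi=3 ⇒ 5 4 6 19 18 14 17 13 9
4<6: swap(1,1), lo=2 mid=2 ⇒ 5 4 6 19 18 14 17 13 9
6=6: mid=3
19>6: swap(3,3), hi=2 ⇒ 5 4 6 19 18 14 17 13 9
done. lo=2 hi=2; arr=5 4 6 19 18 14 17 13 9

(2, 2)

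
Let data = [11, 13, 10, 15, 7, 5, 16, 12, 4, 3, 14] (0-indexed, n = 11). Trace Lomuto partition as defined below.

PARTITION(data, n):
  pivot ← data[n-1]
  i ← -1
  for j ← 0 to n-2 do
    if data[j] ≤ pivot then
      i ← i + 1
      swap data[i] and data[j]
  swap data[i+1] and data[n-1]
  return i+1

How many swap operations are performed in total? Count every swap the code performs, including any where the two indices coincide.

pivot=14, i=-1
j=0: 11≤14, i=0, swap(0,0) ⇒ [11, 13, 10, 15, 7, 5, 16, 12, 4, 3, 14]
j=1: 13≤14, i=1, swap(1,1) ⇒ [11, 13, 10, 15, 7, 5, 16, 12, 4, 3, 14]
j=2: 10≤14, i=2, swap(2,2) ⇒ [11, 13, 10, 15, 7, 5, 16, 12, 4, 3, 14]
j=3: 15>14, skip
j=4: 7≤14, i=3, swap(3,4) ⇒ [11, 13, 10, 7, 15, 5, 16, 12, 4, 3, 14]
j=5: 5≤14, i=4, swap(4,5) ⇒ [11, 13, 10, 7, 5, 15, 16, 12, 4, 3, 14]
j=6: 16>14, skip
j=7: 12≤14, i=5, swap(5,7) ⇒ [11, 13, 10, 7, 5, 12, 16, 15, 4, 3, 14]
j=8: 4≤14, i=6, swap(6,8) ⇒ [11, 13, 10, 7, 5, 12, 4, 15, 16, 3, 14]
j=9: 3≤14, i=7, swap(7,9) ⇒ [11, 13, 10, 7, 5, 12, 4, 3, 16, 15, 14]
swap(8,10) ⇒ [11, 13, 10, 7, 5, 12, 4, 3, 14, 15, 16]; return 8

9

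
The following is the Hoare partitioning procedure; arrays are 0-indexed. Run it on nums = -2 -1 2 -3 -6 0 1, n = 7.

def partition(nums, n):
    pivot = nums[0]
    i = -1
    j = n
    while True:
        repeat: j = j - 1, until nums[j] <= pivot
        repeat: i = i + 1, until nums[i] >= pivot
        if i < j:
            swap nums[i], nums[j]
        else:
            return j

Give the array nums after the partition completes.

-6 -3 2 -1 -2 0 1

pivot = nums[0] = -2; i = -1, j = 7
j→4 (nums[4]=-6≤-2), i→0 (nums[0]=-2≥-2); i<j, swap → -6 -1 2 -3 -2 0 1
j→3 (nums[3]=-3≤-2), i→1 (nums[1]=-1≥-2); i<j, swap → -6 -3 2 -1 -2 0 1
j→1, i→2; i≥j, return j=1. nums = -6 -3 2 -1 -2 0 1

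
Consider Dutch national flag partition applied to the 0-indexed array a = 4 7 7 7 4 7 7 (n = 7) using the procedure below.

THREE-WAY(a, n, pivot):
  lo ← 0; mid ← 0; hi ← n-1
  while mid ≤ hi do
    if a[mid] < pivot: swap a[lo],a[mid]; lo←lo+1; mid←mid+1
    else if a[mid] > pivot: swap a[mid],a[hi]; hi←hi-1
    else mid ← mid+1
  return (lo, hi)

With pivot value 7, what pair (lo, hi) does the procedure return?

lo=0 mid=0 hi=6
4<7: swap(0,0), lo=1 mid=1 ⇒ 4 7 7 7 4 7 7
7=7: mid=2
7=7: mid=3
7=7: mid=4
4<7: swap(1,4), lo=2 mid=5 ⇒ 4 4 7 7 7 7 7
7=7: mid=6
7=7: mid=7
done. lo=2 hi=6; a=4 4 7 7 7 7 7

(2, 6)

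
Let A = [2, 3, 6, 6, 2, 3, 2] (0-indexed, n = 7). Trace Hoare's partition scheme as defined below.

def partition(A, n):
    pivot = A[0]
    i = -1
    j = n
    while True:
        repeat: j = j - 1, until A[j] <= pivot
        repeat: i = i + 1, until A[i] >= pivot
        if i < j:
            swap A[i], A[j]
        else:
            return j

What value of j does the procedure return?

1

pivot = A[0] = 2; i = -1, j = 7
j→6 (A[6]=2≤2), i→0 (A[0]=2≥2); i<j, swap → [2, 3, 6, 6, 2, 3, 2]
j→4 (A[4]=2≤2), i→1 (A[1]=3≥2); i<j, swap → [2, 2, 6, 6, 3, 3, 2]
j→1, i→2; i≥j, return j=1. A = [2, 2, 6, 6, 3, 3, 2]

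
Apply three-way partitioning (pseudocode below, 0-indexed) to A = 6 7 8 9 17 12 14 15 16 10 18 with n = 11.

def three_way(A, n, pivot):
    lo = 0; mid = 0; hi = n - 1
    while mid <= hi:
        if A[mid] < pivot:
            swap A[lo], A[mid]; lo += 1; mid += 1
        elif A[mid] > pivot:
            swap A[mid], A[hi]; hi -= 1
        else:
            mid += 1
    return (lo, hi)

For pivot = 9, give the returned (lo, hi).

(3, 3)

pivot = 9; lo=0, mid=0, hi=10
A[mid]=6<9: swap A[0],A[0]; lo=1,mid=1 → 6 7 8 9 17 12 14 15 16 10 18
A[mid]=7<9: swap A[1],A[1]; lo=2,mid=2 → 6 7 8 9 17 12 14 15 16 10 18
A[mid]=8<9: swap A[2],A[2]; lo=3,mid=3 → 6 7 8 9 17 12 14 15 16 10 18
A[mid]=9=9: mid=4
A[mid]=17>9: swap A[4],A[10]; hi=9 → 6 7 8 9 18 12 14 15 16 10 17
A[mid]=18>9: swap A[4],A[9]; hi=8 → 6 7 8 9 10 12 14 15 16 18 17
A[mid]=10>9: swap A[4],A[8]; hi=7 → 6 7 8 9 16 12 14 15 10 18 17
A[mid]=16>9: swap A[4],A[7]; hi=6 → 6 7 8 9 15 12 14 16 10 18 17
A[mid]=15>9: swap A[4],A[6]; hi=5 → 6 7 8 9 14 12 15 16 10 18 17
A[mid]=14>9: swap A[4],A[5]; hi=4 → 6 7 8 9 12 14 15 16 10 18 17
A[mid]=12>9: swap A[4],A[4]; hi=3 → 6 7 8 9 12 14 15 16 10 18 17
end: lo=3, hi=3; A = 6 7 8 9 12 14 15 16 10 18 17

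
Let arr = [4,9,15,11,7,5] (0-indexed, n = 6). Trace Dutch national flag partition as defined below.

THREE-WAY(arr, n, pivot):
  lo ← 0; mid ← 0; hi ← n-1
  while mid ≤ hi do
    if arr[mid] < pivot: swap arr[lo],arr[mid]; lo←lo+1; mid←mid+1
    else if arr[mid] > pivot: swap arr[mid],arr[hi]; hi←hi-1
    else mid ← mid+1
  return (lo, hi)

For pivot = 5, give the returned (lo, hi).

lo=0 mid=0 hi=5
4<5: swap(0,0), lo=1 mid=1 ⇒ [4,9,15,11,7,5]
9>5: swap(1,5), hi=4 ⇒ [4,5,15,11,7,9]
5=5: mid=2
15>5: swap(2,4), hi=3 ⇒ [4,5,7,11,15,9]
7>5: swap(2,3), hi=2 ⇒ [4,5,11,7,15,9]
11>5: swap(2,2), hi=1 ⇒ [4,5,11,7,15,9]
done. lo=1 hi=1; arr=[4,5,11,7,15,9]

(1, 1)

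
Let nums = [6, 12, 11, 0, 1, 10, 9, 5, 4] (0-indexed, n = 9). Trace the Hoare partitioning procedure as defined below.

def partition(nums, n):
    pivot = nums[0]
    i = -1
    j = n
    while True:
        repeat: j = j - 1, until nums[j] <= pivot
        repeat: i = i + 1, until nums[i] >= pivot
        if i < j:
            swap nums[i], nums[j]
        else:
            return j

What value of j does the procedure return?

3

pivot = nums[0] = 6; i = -1, j = 9
j→8 (nums[8]=4≤6), i→0 (nums[0]=6≥6); i<j, swap → [4, 12, 11, 0, 1, 10, 9, 5, 6]
j→7 (nums[7]=5≤6), i→1 (nums[1]=12≥6); i<j, swap → [4, 5, 11, 0, 1, 10, 9, 12, 6]
j→4 (nums[4]=1≤6), i→2 (nums[2]=11≥6); i<j, swap → [4, 5, 1, 0, 11, 10, 9, 12, 6]
j→3, i→4; i≥j, return j=3. nums = [4, 5, 1, 0, 11, 10, 9, 12, 6]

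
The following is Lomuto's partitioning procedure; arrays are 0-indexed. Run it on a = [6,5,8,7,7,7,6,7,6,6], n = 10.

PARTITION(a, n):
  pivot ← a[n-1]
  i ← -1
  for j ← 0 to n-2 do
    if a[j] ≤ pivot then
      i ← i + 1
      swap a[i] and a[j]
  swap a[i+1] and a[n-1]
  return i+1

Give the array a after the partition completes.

[6,5,6,6,6,7,8,7,7,7]

pivot=6, i=-1
j=0: 6≤6, i=0, swap(0,0) ⇒ [6,5,8,7,7,7,6,7,6,6]
j=1: 5≤6, i=1, swap(1,1) ⇒ [6,5,8,7,7,7,6,7,6,6]
j=2: 8>6, skip
j=3: 7>6, skip
j=4: 7>6, skip
j=5: 7>6, skip
j=6: 6≤6, i=2, swap(2,6) ⇒ [6,5,6,7,7,7,8,7,6,6]
j=7: 7>6, skip
j=8: 6≤6, i=3, swap(3,8) ⇒ [6,5,6,6,7,7,8,7,7,6]
swap(4,9) ⇒ [6,5,6,6,6,7,8,7,7,7]; return 4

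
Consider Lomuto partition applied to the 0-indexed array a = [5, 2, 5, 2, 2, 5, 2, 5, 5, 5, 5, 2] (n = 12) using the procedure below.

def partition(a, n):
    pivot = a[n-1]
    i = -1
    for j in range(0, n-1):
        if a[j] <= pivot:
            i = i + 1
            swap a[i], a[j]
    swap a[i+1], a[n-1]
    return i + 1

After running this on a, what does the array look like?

[2, 2, 2, 2, 2, 5, 5, 5, 5, 5, 5, 5]

pivot=2, i=-1
j=0: 5>2, skip
j=1: 2≤2, i=0, swap(0,1) ⇒ [2, 5, 5, 2, 2, 5, 2, 5, 5, 5, 5, 2]
j=2: 5>2, skip
j=3: 2≤2, i=1, swap(1,3) ⇒ [2, 2, 5, 5, 2, 5, 2, 5, 5, 5, 5, 2]
j=4: 2≤2, i=2, swap(2,4) ⇒ [2, 2, 2, 5, 5, 5, 2, 5, 5, 5, 5, 2]
j=5: 5>2, skip
j=6: 2≤2, i=3, swap(3,6) ⇒ [2, 2, 2, 2, 5, 5, 5, 5, 5, 5, 5, 2]
j=7: 5>2, skip
j=8: 5>2, skip
j=9: 5>2, skip
j=10: 5>2, skip
swap(4,11) ⇒ [2, 2, 2, 2, 2, 5, 5, 5, 5, 5, 5, 5]; return 4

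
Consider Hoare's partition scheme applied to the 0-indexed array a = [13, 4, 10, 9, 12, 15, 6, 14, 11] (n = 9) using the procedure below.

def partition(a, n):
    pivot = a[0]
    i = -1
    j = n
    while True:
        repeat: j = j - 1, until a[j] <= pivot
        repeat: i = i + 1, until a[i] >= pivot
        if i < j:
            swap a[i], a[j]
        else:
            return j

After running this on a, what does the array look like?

pivot=13
j stops at 8 (11), i stops at 0 (13); swap ⇒ [11, 4, 10, 9, 12, 15, 6, 14, 13]
j stops at 6 (6), i stops at 5 (15); swap ⇒ [11, 4, 10, 9, 12, 6, 15, 14, 13]
j stops at 5, i stops at 6; i≥j ⇒ return 5. a=[11, 4, 10, 9, 12, 6, 15, 14, 13]

[11, 4, 10, 9, 12, 6, 15, 14, 13]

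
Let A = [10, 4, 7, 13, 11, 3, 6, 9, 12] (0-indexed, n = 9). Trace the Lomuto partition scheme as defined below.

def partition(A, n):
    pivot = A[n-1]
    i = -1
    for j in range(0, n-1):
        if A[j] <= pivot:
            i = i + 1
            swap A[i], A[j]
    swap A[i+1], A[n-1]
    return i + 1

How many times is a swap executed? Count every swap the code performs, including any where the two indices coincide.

8

pivot=12, i=-1
j=0: 10≤12, i=0, swap(0,0) ⇒ [10, 4, 7, 13, 11, 3, 6, 9, 12]
j=1: 4≤12, i=1, swap(1,1) ⇒ [10, 4, 7, 13, 11, 3, 6, 9, 12]
j=2: 7≤12, i=2, swap(2,2) ⇒ [10, 4, 7, 13, 11, 3, 6, 9, 12]
j=3: 13>12, skip
j=4: 11≤12, i=3, swap(3,4) ⇒ [10, 4, 7, 11, 13, 3, 6, 9, 12]
j=5: 3≤12, i=4, swap(4,5) ⇒ [10, 4, 7, 11, 3, 13, 6, 9, 12]
j=6: 6≤12, i=5, swap(5,6) ⇒ [10, 4, 7, 11, 3, 6, 13, 9, 12]
j=7: 9≤12, i=6, swap(6,7) ⇒ [10, 4, 7, 11, 3, 6, 9, 13, 12]
swap(7,8) ⇒ [10, 4, 7, 11, 3, 6, 9, 12, 13]; return 7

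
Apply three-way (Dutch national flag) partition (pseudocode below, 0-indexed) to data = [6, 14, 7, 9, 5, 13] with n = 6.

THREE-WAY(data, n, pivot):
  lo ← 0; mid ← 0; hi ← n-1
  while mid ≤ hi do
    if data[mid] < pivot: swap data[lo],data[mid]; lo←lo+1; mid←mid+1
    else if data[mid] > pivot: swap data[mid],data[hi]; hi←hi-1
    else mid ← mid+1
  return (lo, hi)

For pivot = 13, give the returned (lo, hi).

(4, 4)

pivot = 13; lo=0, mid=0, hi=5
data[mid]=6<13: swap data[0],data[0]; lo=1,mid=1 → [6, 14, 7, 9, 5, 13]
data[mid]=14>13: swap data[1],data[5]; hi=4 → [6, 13, 7, 9, 5, 14]
data[mid]=13=13: mid=2
data[mid]=7<13: swap data[1],data[2]; lo=2,mid=3 → [6, 7, 13, 9, 5, 14]
data[mid]=9<13: swap data[2],data[3]; lo=3,mid=4 → [6, 7, 9, 13, 5, 14]
data[mid]=5<13: swap data[3],data[4]; lo=4,mid=5 → [6, 7, 9, 5, 13, 14]
end: lo=4, hi=4; data = [6, 7, 9, 5, 13, 14]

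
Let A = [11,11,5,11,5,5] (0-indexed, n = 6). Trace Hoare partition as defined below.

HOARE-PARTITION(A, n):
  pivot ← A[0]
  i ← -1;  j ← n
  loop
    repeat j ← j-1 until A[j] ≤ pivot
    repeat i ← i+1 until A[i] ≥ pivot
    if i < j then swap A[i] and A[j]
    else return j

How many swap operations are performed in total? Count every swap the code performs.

2

pivot = A[0] = 11; i = -1, j = 6
j→5 (A[5]=5≤11), i→0 (A[0]=11≥11); i<j, swap → [5,11,5,11,5,11]
j→4 (A[4]=5≤11), i→1 (A[1]=11≥11); i<j, swap → [5,5,5,11,11,11]
j→3, i→3; i≥j, return j=3. A = [5,5,5,11,11,11]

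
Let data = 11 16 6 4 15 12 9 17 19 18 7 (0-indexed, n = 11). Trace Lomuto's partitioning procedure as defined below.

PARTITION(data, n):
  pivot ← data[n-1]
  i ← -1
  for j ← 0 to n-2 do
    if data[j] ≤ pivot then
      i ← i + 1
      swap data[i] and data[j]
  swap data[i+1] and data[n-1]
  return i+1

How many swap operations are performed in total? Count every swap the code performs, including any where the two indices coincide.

pivot = data[10] = 7; i = -1
j=0: data[0]=11 > 7 → no swap
j=1: data[1]=16 > 7 → no swap
j=2: data[2]=6 ≤ 7 → i=0, swap data[0],data[2] → 6 16 11 4 15 12 9 17 19 18 7
j=3: data[3]=4 ≤ 7 → i=1, swap data[1],data[3] → 6 4 11 16 15 12 9 17 19 18 7
j=4: data[4]=15 > 7 → no swap
j=5: data[5]=12 > 7 → no swap
j=6: data[6]=9 > 7 → no swap
j=7: data[7]=17 > 7 → no swap
j=8: data[8]=19 > 7 → no swap
j=9: data[9]=18 > 7 → no swap
final swap data[2],data[10] → 6 4 7 16 15 12 9 17 19 18 11; return 2

3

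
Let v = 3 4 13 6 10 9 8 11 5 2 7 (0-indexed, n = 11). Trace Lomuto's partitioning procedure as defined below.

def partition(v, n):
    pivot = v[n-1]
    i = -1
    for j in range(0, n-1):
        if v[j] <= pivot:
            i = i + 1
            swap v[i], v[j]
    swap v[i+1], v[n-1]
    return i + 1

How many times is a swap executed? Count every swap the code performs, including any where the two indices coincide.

6

pivot=7, i=-1
j=0: 3≤7, i=0, swap(0,0) ⇒ 3 4 13 6 10 9 8 11 5 2 7
j=1: 4≤7, i=1, swap(1,1) ⇒ 3 4 13 6 10 9 8 11 5 2 7
j=2: 13>7, skip
j=3: 6≤7, i=2, swap(2,3) ⇒ 3 4 6 13 10 9 8 11 5 2 7
j=4: 10>7, skip
j=5: 9>7, skip
j=6: 8>7, skip
j=7: 11>7, skip
j=8: 5≤7, i=3, swap(3,8) ⇒ 3 4 6 5 10 9 8 11 13 2 7
j=9: 2≤7, i=4, swap(4,9) ⇒ 3 4 6 5 2 9 8 11 13 10 7
swap(5,10) ⇒ 3 4 6 5 2 7 8 11 13 10 9; return 5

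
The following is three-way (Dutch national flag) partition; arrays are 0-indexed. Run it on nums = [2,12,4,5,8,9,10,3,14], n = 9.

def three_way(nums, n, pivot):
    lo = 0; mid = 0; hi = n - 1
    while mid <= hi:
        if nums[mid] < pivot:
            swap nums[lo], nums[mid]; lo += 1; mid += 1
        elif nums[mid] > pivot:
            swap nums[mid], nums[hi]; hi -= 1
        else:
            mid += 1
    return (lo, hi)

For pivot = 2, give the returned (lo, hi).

(0, 0)

pivot = 2; lo=0, mid=0, hi=8
nums[mid]=2=2: mid=1
nums[mid]=12>2: swap nums[1],nums[8]; hi=7 → [2,14,4,5,8,9,10,3,12]
nums[mid]=14>2: swap nums[1],nums[7]; hi=6 → [2,3,4,5,8,9,10,14,12]
nums[mid]=3>2: swap nums[1],nums[6]; hi=5 → [2,10,4,5,8,9,3,14,12]
nums[mid]=10>2: swap nums[1],nums[5]; hi=4 → [2,9,4,5,8,10,3,14,12]
nums[mid]=9>2: swap nums[1],nums[4]; hi=3 → [2,8,4,5,9,10,3,14,12]
nums[mid]=8>2: swap nums[1],nums[3]; hi=2 → [2,5,4,8,9,10,3,14,12]
nums[mid]=5>2: swap nums[1],nums[2]; hi=1 → [2,4,5,8,9,10,3,14,12]
nums[mid]=4>2: swap nums[1],nums[1]; hi=0 → [2,4,5,8,9,10,3,14,12]
end: lo=0, hi=0; nums = [2,4,5,8,9,10,3,14,12]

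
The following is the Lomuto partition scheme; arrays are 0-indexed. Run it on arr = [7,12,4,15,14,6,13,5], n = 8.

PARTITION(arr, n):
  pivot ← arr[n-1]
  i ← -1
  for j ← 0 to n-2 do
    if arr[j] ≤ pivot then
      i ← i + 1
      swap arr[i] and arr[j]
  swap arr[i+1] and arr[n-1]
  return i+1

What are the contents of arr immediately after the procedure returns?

pivot=5, i=-1
j=0: 7>5, skip
j=1: 12>5, skip
j=2: 4≤5, i=0, swap(0,2) ⇒ [4,12,7,15,14,6,13,5]
j=3: 15>5, skip
j=4: 14>5, skip
j=5: 6>5, skip
j=6: 13>5, skip
swap(1,7) ⇒ [4,5,7,15,14,6,13,12]; return 1

[4,5,7,15,14,6,13,12]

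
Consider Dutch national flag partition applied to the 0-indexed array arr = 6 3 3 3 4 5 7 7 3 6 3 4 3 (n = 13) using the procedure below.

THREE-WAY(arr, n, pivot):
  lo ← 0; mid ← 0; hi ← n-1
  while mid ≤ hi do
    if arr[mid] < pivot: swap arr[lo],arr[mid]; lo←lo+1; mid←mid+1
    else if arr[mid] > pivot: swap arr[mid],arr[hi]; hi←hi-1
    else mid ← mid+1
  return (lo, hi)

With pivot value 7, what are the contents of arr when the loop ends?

6 3 3 3 4 5 3 6 3 4 3 7 7

lo=0 mid=0 hi=12
6<7: swap(0,0), lo=1 mid=1 ⇒ 6 3 3 3 4 5 7 7 3 6 3 4 3
3<7: swap(1,1), lo=2 mid=2 ⇒ 6 3 3 3 4 5 7 7 3 6 3 4 3
3<7: swap(2,2), lo=3 mid=3 ⇒ 6 3 3 3 4 5 7 7 3 6 3 4 3
3<7: swap(3,3), lo=4 mid=4 ⇒ 6 3 3 3 4 5 7 7 3 6 3 4 3
4<7: swap(4,4), lo=5 mid=5 ⇒ 6 3 3 3 4 5 7 7 3 6 3 4 3
5<7: swap(5,5), lo=6 mid=6 ⇒ 6 3 3 3 4 5 7 7 3 6 3 4 3
7=7: mid=7
7=7: mid=8
3<7: swap(6,8), lo=7 mid=9 ⇒ 6 3 3 3 4 5 3 7 7 6 3 4 3
6<7: swap(7,9), lo=8 mid=10 ⇒ 6 3 3 3 4 5 3 6 7 7 3 4 3
3<7: swap(8,10), lo=9 mid=11 ⇒ 6 3 3 3 4 5 3 6 3 7 7 4 3
4<7: swap(9,11), lo=10 mid=12 ⇒ 6 3 3 3 4 5 3 6 3 4 7 7 3
3<7: swap(10,12), lo=11 mid=13 ⇒ 6 3 3 3 4 5 3 6 3 4 3 7 7
done. lo=11 hi=12; arr=6 3 3 3 4 5 3 6 3 4 3 7 7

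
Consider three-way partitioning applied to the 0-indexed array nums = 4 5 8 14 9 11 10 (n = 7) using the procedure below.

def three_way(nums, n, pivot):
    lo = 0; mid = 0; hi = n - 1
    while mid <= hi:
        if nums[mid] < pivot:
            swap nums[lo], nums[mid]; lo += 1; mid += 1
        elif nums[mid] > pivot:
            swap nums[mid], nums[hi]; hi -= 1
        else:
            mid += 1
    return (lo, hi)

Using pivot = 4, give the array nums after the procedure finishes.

4 8 14 9 11 10 5

lo=0 mid=0 hi=6
4=4: mid=1
5>4: swap(1,6), hi=5 ⇒ 4 10 8 14 9 11 5
10>4: swap(1,5), hi=4 ⇒ 4 11 8 14 9 10 5
11>4: swap(1,4), hi=3 ⇒ 4 9 8 14 11 10 5
9>4: swap(1,3), hi=2 ⇒ 4 14 8 9 11 10 5
14>4: swap(1,2), hi=1 ⇒ 4 8 14 9 11 10 5
8>4: swap(1,1), hi=0 ⇒ 4 8 14 9 11 10 5
done. lo=0 hi=0; nums=4 8 14 9 11 10 5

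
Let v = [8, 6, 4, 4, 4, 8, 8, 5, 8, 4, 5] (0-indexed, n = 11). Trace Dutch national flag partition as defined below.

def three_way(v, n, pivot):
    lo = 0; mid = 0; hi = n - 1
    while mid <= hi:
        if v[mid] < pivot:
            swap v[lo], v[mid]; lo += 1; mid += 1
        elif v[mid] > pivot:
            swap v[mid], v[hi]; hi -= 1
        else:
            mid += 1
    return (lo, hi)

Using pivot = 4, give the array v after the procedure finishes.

lo=0 mid=0 hi=10
8>4: swap(0,10), hi=9 ⇒ [5, 6, 4, 4, 4, 8, 8, 5, 8, 4, 8]
5>4: swap(0,9), hi=8 ⇒ [4, 6, 4, 4, 4, 8, 8, 5, 8, 5, 8]
4=4: mid=1
6>4: swap(1,8), hi=7 ⇒ [4, 8, 4, 4, 4, 8, 8, 5, 6, 5, 8]
8>4: swap(1,7), hi=6 ⇒ [4, 5, 4, 4, 4, 8, 8, 8, 6, 5, 8]
5>4: swap(1,6), hi=5 ⇒ [4, 8, 4, 4, 4, 8, 5, 8, 6, 5, 8]
8>4: swap(1,5), hi=4 ⇒ [4, 8, 4, 4, 4, 8, 5, 8, 6, 5, 8]
8>4: swap(1,4), hi=3 ⇒ [4, 4, 4, 4, 8, 8, 5, 8, 6, 5, 8]
4=4: mid=2
4=4: mid=3
4=4: mid=4
done. lo=0 hi=3; v=[4, 4, 4, 4, 8, 8, 5, 8, 6, 5, 8]

[4, 4, 4, 4, 8, 8, 5, 8, 6, 5, 8]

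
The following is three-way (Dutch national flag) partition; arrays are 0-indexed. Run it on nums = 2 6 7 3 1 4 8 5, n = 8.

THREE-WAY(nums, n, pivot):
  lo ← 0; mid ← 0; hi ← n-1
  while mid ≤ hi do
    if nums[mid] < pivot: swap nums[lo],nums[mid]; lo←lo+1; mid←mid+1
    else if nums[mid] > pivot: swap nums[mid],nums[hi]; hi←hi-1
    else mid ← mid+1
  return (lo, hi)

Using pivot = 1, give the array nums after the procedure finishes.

1 7 3 6 4 8 5 2

lo=0 mid=0 hi=7
2>1: swap(0,7), hi=6 ⇒ 5 6 7 3 1 4 8 2
5>1: swap(0,6), hi=5 ⇒ 8 6 7 3 1 4 5 2
8>1: swap(0,5), hi=4 ⇒ 4 6 7 3 1 8 5 2
4>1: swap(0,4), hi=3 ⇒ 1 6 7 3 4 8 5 2
1=1: mid=1
6>1: swap(1,3), hi=2 ⇒ 1 3 7 6 4 8 5 2
3>1: swap(1,2), hi=1 ⇒ 1 7 3 6 4 8 5 2
7>1: swap(1,1), hi=0 ⇒ 1 7 3 6 4 8 5 2
done. lo=0 hi=0; nums=1 7 3 6 4 8 5 2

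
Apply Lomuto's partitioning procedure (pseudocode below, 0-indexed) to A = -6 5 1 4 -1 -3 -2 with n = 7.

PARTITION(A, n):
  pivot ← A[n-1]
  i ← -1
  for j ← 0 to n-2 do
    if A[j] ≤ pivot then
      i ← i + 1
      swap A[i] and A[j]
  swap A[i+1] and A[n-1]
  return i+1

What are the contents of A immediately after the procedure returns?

-6 -3 -2 4 -1 5 1

pivot=-2, i=-1
j=0: -6≤-2, i=0, swap(0,0) ⇒ -6 5 1 4 -1 -3 -2
j=1: 5>-2, skip
j=2: 1>-2, skip
j=3: 4>-2, skip
j=4: -1>-2, skip
j=5: -3≤-2, i=1, swap(1,5) ⇒ -6 -3 1 4 -1 5 -2
swap(2,6) ⇒ -6 -3 -2 4 -1 5 1; return 2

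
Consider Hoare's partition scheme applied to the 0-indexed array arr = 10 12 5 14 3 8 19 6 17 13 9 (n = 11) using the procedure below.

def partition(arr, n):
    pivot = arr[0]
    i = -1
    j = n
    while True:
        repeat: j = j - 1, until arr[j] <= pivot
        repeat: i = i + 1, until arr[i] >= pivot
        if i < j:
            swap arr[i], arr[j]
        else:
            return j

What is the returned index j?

4

pivot = arr[0] = 10; i = -1, j = 11
j→10 (arr[10]=9≤10), i→0 (arr[0]=10≥10); i<j, swap → 9 12 5 14 3 8 19 6 17 13 10
j→7 (arr[7]=6≤10), i→1 (arr[1]=12≥10); i<j, swap → 9 6 5 14 3 8 19 12 17 13 10
j→5 (arr[5]=8≤10), i→3 (arr[3]=14≥10); i<j, swap → 9 6 5 8 3 14 19 12 17 13 10
j→4, i→5; i≥j, return j=4. arr = 9 6 5 8 3 14 19 12 17 13 10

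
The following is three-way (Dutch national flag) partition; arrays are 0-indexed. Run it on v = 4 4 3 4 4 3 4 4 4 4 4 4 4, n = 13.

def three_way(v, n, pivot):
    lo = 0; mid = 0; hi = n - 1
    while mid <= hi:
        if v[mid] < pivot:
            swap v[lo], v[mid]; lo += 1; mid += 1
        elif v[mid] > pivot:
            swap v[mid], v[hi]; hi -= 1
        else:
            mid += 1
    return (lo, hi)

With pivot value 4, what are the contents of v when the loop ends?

pivot = 4; lo=0, mid=0, hi=12
v[mid]=4=4: mid=1
v[mid]=4=4: mid=2
v[mid]=3<4: swap v[0],v[2]; lo=1,mid=3 → 3 4 4 4 4 3 4 4 4 4 4 4 4
v[mid]=4=4: mid=4
v[mid]=4=4: mid=5
v[mid]=3<4: swap v[1],v[5]; lo=2,mid=6 → 3 3 4 4 4 4 4 4 4 4 4 4 4
v[mid]=4=4: mid=7
v[mid]=4=4: mid=8
v[mid]=4=4: mid=9
v[mid]=4=4: mid=10
v[mid]=4=4: mid=11
v[mid]=4=4: mid=12
v[mid]=4=4: mid=13
end: lo=2, hi=12; v = 3 3 4 4 4 4 4 4 4 4 4 4 4

3 3 4 4 4 4 4 4 4 4 4 4 4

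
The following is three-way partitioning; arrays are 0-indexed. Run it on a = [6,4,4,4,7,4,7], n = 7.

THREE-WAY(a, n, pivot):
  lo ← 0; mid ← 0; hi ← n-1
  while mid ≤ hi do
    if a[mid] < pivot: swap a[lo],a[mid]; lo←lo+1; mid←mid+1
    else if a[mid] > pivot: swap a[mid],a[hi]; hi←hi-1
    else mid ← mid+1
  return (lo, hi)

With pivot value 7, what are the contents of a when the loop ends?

[6,4,4,4,4,7,7]

lo=0 mid=0 hi=6
6<7: swap(0,0), lo=1 mid=1 ⇒ [6,4,4,4,7,4,7]
4<7: swap(1,1), lo=2 mid=2 ⇒ [6,4,4,4,7,4,7]
4<7: swap(2,2), lo=3 mid=3 ⇒ [6,4,4,4,7,4,7]
4<7: swap(3,3), lo=4 mid=4 ⇒ [6,4,4,4,7,4,7]
7=7: mid=5
4<7: swap(4,5), lo=5 mid=6 ⇒ [6,4,4,4,4,7,7]
7=7: mid=7
done. lo=5 hi=6; a=[6,4,4,4,4,7,7]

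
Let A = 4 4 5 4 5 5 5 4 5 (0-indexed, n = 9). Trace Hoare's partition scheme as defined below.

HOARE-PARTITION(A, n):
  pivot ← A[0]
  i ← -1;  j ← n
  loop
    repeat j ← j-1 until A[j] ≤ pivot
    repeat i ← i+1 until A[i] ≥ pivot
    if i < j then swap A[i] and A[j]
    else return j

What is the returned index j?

pivot = A[0] = 4; i = -1, j = 9
j→7 (A[7]=4≤4), i→0 (A[0]=4≥4); i<j, swap → 4 4 5 4 5 5 5 4 5
j→3 (A[3]=4≤4), i→1 (A[1]=4≥4); i<j, swap → 4 4 5 4 5 5 5 4 5
j→1, i→2; i≥j, return j=1. A = 4 4 5 4 5 5 5 4 5

1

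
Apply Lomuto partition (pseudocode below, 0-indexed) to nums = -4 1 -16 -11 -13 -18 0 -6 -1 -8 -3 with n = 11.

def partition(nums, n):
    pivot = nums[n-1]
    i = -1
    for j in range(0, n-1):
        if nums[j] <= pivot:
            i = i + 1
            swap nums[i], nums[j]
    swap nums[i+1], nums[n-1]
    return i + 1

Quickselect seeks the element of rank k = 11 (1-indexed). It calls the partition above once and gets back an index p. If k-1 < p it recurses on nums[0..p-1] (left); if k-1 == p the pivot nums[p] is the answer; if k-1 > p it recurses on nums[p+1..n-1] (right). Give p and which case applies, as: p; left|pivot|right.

7; right

pivot = nums[10] = -3; i = -1
j=0: nums[0]=-4 ≤ -3 → i=0, swap nums[0],nums[0] (no change) → -4 1 -16 -11 -13 -18 0 -6 -1 -8 -3
j=1: nums[1]=1 > -3 → no swap
j=2: nums[2]=-16 ≤ -3 → i=1, swap nums[1],nums[2] → -4 -16 1 -11 -13 -18 0 -6 -1 -8 -3
j=3: nums[3]=-11 ≤ -3 → i=2, swap nums[2],nums[3] → -4 -16 -11 1 -13 -18 0 -6 -1 -8 -3
j=4: nums[4]=-13 ≤ -3 → i=3, swap nums[3],nums[4] → -4 -16 -11 -13 1 -18 0 -6 -1 -8 -3
j=5: nums[5]=-18 ≤ -3 → i=4, swap nums[4],nums[5] → -4 -16 -11 -13 -18 1 0 -6 -1 -8 -3
j=6: nums[6]=0 > -3 → no swap
j=7: nums[7]=-6 ≤ -3 → i=5, swap nums[5],nums[7] → -4 -16 -11 -13 -18 -6 0 1 -1 -8 -3
j=8: nums[8]=-1 > -3 → no swap
j=9: nums[9]=-8 ≤ -3 → i=6, swap nums[6],nums[9] → -4 -16 -11 -13 -18 -6 -8 1 -1 0 -3
final swap nums[7],nums[10] → -4 -16 -11 -13 -18 -6 -8 -3 -1 0 1; return 7
p = 7; k-1 = 10 > 7 ⇒ right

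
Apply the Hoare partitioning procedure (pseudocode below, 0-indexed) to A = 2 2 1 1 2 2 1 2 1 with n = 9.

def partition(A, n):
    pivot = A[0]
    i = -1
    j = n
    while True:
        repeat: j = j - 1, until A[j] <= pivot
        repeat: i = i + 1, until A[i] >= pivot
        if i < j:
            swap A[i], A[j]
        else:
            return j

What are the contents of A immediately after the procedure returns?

1 2 1 1 1 2 2 2 2

pivot = A[0] = 2; i = -1, j = 9
j→8 (A[8]=1≤2), i→0 (A[0]=2≥2); i<j, swap → 1 2 1 1 2 2 1 2 2
j→7 (A[7]=2≤2), i→1 (A[1]=2≥2); i<j, swap → 1 2 1 1 2 2 1 2 2
j→6 (A[6]=1≤2), i→4 (A[4]=2≥2); i<j, swap → 1 2 1 1 1 2 2 2 2
j→5, i→5; i≥j, return j=5. A = 1 2 1 1 1 2 2 2 2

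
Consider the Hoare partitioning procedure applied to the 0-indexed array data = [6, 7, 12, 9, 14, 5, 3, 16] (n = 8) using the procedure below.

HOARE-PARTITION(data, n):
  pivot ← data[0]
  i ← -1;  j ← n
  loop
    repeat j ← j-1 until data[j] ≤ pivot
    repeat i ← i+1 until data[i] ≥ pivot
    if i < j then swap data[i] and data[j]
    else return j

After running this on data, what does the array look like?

[3, 5, 12, 9, 14, 7, 6, 16]

pivot=6
j stops at 6 (3), i stops at 0 (6); swap ⇒ [3, 7, 12, 9, 14, 5, 6, 16]
j stops at 5 (5), i stops at 1 (7); swap ⇒ [3, 5, 12, 9, 14, 7, 6, 16]
j stops at 1, i stops at 2; i≥j ⇒ return 1. data=[3, 5, 12, 9, 14, 7, 6, 16]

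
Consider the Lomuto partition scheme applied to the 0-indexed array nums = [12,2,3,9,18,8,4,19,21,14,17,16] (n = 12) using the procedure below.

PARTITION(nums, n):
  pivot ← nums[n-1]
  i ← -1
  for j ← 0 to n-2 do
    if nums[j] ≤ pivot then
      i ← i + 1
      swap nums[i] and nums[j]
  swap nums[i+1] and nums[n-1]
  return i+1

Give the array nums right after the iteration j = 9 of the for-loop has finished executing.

pivot=16, i=-1
j=0: 12≤16, i=0, swap(0,0) ⇒ [12,2,3,9,18,8,4,19,21,14,17,16]
j=1: 2≤16, i=1, swap(1,1) ⇒ [12,2,3,9,18,8,4,19,21,14,17,16]
j=2: 3≤16, i=2, swap(2,2) ⇒ [12,2,3,9,18,8,4,19,21,14,17,16]
j=3: 9≤16, i=3, swap(3,3) ⇒ [12,2,3,9,18,8,4,19,21,14,17,16]
j=4: 18>16, skip
j=5: 8≤16, i=4, swap(4,5) ⇒ [12,2,3,9,8,18,4,19,21,14,17,16]
j=6: 4≤16, i=5, swap(5,6) ⇒ [12,2,3,9,8,4,18,19,21,14,17,16]
j=7: 19>16, skip
j=8: 21>16, skip
j=9: 14≤16, i=6, swap(6,9) ⇒ [12,2,3,9,8,4,14,19,21,18,17,16]
(after j=9) nums = [12,2,3,9,8,4,14,19,21,18,17,16]

[12,2,3,9,8,4,14,19,21,18,17,16]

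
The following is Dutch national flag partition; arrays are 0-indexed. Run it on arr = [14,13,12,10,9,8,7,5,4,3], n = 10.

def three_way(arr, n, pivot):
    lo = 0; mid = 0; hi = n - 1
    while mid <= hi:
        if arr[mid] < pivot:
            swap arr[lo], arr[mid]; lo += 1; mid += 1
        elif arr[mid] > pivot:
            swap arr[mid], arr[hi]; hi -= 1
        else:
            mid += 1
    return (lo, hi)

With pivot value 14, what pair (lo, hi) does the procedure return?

pivot = 14; lo=0, mid=0, hi=9
arr[mid]=14=14: mid=1
arr[mid]=13<14: swap arr[0],arr[1]; lo=1,mid=2 → [13,14,12,10,9,8,7,5,4,3]
arr[mid]=12<14: swap arr[1],arr[2]; lo=2,mid=3 → [13,12,14,10,9,8,7,5,4,3]
arr[mid]=10<14: swap arr[2],arr[3]; lo=3,mid=4 → [13,12,10,14,9,8,7,5,4,3]
arr[mid]=9<14: swap arr[3],arr[4]; lo=4,mid=5 → [13,12,10,9,14,8,7,5,4,3]
arr[mid]=8<14: swap arr[4],arr[5]; lo=5,mid=6 → [13,12,10,9,8,14,7,5,4,3]
arr[mid]=7<14: swap arr[5],arr[6]; lo=6,mid=7 → [13,12,10,9,8,7,14,5,4,3]
arr[mid]=5<14: swap arr[6],arr[7]; lo=7,mid=8 → [13,12,10,9,8,7,5,14,4,3]
arr[mid]=4<14: swap arr[7],arr[8]; lo=8,mid=9 → [13,12,10,9,8,7,5,4,14,3]
arr[mid]=3<14: swap arr[8],arr[9]; lo=9,mid=10 → [13,12,10,9,8,7,5,4,3,14]
end: lo=9, hi=9; arr = [13,12,10,9,8,7,5,4,3,14]

(9, 9)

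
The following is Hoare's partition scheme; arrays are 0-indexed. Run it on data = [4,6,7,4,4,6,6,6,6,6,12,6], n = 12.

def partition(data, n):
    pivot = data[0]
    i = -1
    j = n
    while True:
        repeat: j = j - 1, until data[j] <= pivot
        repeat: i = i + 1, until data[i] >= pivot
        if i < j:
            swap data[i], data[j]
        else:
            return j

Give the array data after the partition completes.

pivot=4
j stops at 4 (4), i stops at 0 (4); swap ⇒ [4,6,7,4,4,6,6,6,6,6,12,6]
j stops at 3 (4), i stops at 1 (6); swap ⇒ [4,4,7,6,4,6,6,6,6,6,12,6]
j stops at 1, i stops at 2; i≥j ⇒ return 1. data=[4,4,7,6,4,6,6,6,6,6,12,6]

[4,4,7,6,4,6,6,6,6,6,12,6]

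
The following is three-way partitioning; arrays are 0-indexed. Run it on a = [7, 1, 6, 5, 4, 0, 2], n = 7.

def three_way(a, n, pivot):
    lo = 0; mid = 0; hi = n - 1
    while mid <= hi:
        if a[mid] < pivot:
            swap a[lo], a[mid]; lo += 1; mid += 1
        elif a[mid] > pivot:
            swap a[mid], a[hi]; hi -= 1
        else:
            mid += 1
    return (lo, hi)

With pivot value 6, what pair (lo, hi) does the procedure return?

lo=0 mid=0 hi=6
7>6: swap(0,6), hi=5 ⇒ [2, 1, 6, 5, 4, 0, 7]
2<6: swap(0,0), lo=1 mid=1 ⇒ [2, 1, 6, 5, 4, 0, 7]
1<6: swap(1,1), lo=2 mid=2 ⇒ [2, 1, 6, 5, 4, 0, 7]
6=6: mid=3
5<6: swap(2,3), lo=3 mid=4 ⇒ [2, 1, 5, 6, 4, 0, 7]
4<6: swap(3,4), lo=4 mid=5 ⇒ [2, 1, 5, 4, 6, 0, 7]
0<6: swap(4,5), lo=5 mid=6 ⇒ [2, 1, 5, 4, 0, 6, 7]
done. lo=5 hi=5; a=[2, 1, 5, 4, 0, 6, 7]

(5, 5)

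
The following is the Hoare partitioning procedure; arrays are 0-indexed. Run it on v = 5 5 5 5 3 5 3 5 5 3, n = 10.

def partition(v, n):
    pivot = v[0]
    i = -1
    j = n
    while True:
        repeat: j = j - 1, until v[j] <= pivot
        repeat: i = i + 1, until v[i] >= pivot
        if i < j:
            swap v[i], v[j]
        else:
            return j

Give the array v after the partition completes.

3 5 5 3 3 5 5 5 5 5

pivot=5
j stops at 9 (3), i stops at 0 (5); swap ⇒ 3 5 5 5 3 5 3 5 5 5
j stops at 8 (5), i stops at 1 (5); swap ⇒ 3 5 5 5 3 5 3 5 5 5
j stops at 7 (5), i stops at 2 (5); swap ⇒ 3 5 5 5 3 5 3 5 5 5
j stops at 6 (3), i stops at 3 (5); swap ⇒ 3 5 5 3 3 5 5 5 5 5
j stops at 5, i stops at 5; i≥j ⇒ return 5. v=3 5 5 3 3 5 5 5 5 5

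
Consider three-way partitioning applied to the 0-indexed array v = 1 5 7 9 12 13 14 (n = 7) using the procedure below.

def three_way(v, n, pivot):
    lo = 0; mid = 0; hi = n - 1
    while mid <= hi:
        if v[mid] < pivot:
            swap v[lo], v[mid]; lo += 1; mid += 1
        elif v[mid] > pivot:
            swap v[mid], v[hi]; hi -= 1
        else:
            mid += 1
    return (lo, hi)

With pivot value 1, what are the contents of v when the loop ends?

lo=0 mid=0 hi=6
1=1: mid=1
5>1: swap(1,6), hi=5 ⇒ 1 14 7 9 12 13 5
14>1: swap(1,5), hi=4 ⇒ 1 13 7 9 12 14 5
13>1: swap(1,4), hi=3 ⇒ 1 12 7 9 13 14 5
12>1: swap(1,3), hi=2 ⇒ 1 9 7 12 13 14 5
9>1: swap(1,2), hi=1 ⇒ 1 7 9 12 13 14 5
7>1: swap(1,1), hi=0 ⇒ 1 7 9 12 13 14 5
done. lo=0 hi=0; v=1 7 9 12 13 14 5

1 7 9 12 13 14 5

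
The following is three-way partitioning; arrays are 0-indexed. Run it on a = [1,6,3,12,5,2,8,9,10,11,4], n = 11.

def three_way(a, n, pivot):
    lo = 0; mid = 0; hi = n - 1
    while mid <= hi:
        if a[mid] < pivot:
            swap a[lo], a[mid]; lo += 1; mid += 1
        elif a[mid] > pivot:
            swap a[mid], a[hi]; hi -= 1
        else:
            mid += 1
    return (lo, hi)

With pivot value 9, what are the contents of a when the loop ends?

[1,6,3,4,5,2,8,9,11,10,12]

lo=0 mid=0 hi=10
1<9: swap(0,0), lo=1 mid=1 ⇒ [1,6,3,12,5,2,8,9,10,11,4]
6<9: swap(1,1), lo=2 mid=2 ⇒ [1,6,3,12,5,2,8,9,10,11,4]
3<9: swap(2,2), lo=3 mid=3 ⇒ [1,6,3,12,5,2,8,9,10,11,4]
12>9: swap(3,10), hi=9 ⇒ [1,6,3,4,5,2,8,9,10,11,12]
4<9: swap(3,3), lo=4 mid=4 ⇒ [1,6,3,4,5,2,8,9,10,11,12]
5<9: swap(4,4), lo=5 mid=5 ⇒ [1,6,3,4,5,2,8,9,10,11,12]
2<9: swap(5,5), lo=6 mid=6 ⇒ [1,6,3,4,5,2,8,9,10,11,12]
8<9: swap(6,6), lo=7 mid=7 ⇒ [1,6,3,4,5,2,8,9,10,11,12]
9=9: mid=8
10>9: swap(8,9), hi=8 ⇒ [1,6,3,4,5,2,8,9,11,10,12]
11>9: swap(8,8), hi=7 ⇒ [1,6,3,4,5,2,8,9,11,10,12]
done. lo=7 hi=7; a=[1,6,3,4,5,2,8,9,11,10,12]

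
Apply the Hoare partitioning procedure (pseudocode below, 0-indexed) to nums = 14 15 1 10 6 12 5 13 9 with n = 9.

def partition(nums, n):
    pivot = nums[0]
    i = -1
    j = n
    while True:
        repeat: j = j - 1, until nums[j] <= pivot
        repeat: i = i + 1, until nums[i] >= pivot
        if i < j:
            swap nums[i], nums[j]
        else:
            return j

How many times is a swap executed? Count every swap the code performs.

2

pivot = nums[0] = 14; i = -1, j = 9
j→8 (nums[8]=9≤14), i→0 (nums[0]=14≥14); i<j, swap → 9 15 1 10 6 12 5 13 14
j→7 (nums[7]=13≤14), i→1 (nums[1]=15≥14); i<j, swap → 9 13 1 10 6 12 5 15 14
j→6, i→7; i≥j, return j=6. nums = 9 13 1 10 6 12 5 15 14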